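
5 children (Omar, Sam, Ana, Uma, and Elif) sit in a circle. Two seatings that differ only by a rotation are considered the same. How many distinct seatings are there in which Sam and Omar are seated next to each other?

12

Treat {Sam, Omar} as one unit (2 internal orders) and seat the resulting 4 units around the table: (3)! circular arrangements.
So 2 × (3)! = 2 × 6 = 12.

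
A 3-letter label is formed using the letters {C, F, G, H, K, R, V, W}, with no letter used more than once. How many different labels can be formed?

336

With no repetition, fill the 3 letters in order: 8 choices, then 7, down to 6.
That product is 8 × 7 × 6 = 336.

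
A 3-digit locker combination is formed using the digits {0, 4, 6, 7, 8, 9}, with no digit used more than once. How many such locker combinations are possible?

Choose and order 3 of the 6 symbols: the first digit has 6 options, the next 5, then 4.
That product is 6 × 5 × 4 = 120.

120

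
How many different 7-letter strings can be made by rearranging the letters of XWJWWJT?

420

XWJWWJT has 7 letters with J appearing twice and W appearing 3 times.
Dividing 7! = 5040 by 3!·2! = 12 for the repeated letters gives 420.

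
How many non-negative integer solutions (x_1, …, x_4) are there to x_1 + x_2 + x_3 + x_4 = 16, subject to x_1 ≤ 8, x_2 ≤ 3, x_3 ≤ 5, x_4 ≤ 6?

Ignoring the caps, the number of non-negative solutions to x_1+…+x_4 = 16 is C(19,3) = 969.
Subtract solutions that violate a single cap (substitute x_i' = x_i − (cap_i+1)): x_1 ≥ 9 gives C(10,3) = 120; x_2 ≥ 4 gives C(15,3) = 455; x_3 ≥ 6 gives C(13,3) = 286; x_4 ≥ 7 gives C(12,3) = 220. Together 1081.
Add back pairs where two caps are both exceeded: 20 + 4 + 1 + 84 + 56 + 20 = 185.
By inclusion–exclusion the count is 969 − 1081 + 185 = 73.

73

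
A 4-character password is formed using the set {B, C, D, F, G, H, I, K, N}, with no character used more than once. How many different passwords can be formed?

3024

This is a permutation of 4 out of 9: P(9,4) = 9!/5!.
9 × 8 × 7 × 6 = 3024.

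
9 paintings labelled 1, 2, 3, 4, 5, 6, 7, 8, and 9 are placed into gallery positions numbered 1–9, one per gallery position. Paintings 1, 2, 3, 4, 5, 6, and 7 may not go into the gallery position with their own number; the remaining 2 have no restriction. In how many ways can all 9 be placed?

Let Aᵢ (for 1 ≤ i ≤ 7) be the placements that put painting i in its forbidden gallery position. Any j of these fix j positions, leaving (9−j)! ways to fill the rest, and there are C(7,j) ways to pick which j.
By inclusion–exclusion, the number of valid placements is Σ_{j=0}^{7} (−1)^j C(7,j)·(9−j)!.
Computing: 362880 − 282240 + 105840 − 25200 + 4200 − 504 + 42 − 2 = 165016.

165016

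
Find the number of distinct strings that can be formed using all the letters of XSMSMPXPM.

The 9 letters of XSMSMPXPM have repeats: M appearing 3 times, P appearing twice, S appearing twice, and X appearing twice.
The number of distinct arrangements is 9!/(3!·2!·2!·2!) = 362880/48 = 7560.

7560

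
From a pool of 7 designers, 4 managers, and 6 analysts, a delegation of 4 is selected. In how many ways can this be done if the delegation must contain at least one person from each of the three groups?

1176

With no constraint there are C(17,4) = 2380 possible selections.
Subtract selections that omit an entire group: no designers → C(10,4) = 210; no managers → C(13,4) = 715; no analysts → C(11,4) = 330.
Add back selections omitting two groups (i.e. drawn from a single group): C(7,4) + C(4,4) + C(6,4) = 51.
By inclusion–exclusion: 2380 − 1255 + 51 = 1176.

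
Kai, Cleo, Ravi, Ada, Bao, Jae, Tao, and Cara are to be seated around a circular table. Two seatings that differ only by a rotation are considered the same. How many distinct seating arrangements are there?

Fix one person's seat to break rotational symmetry; the remaining 7 people can be arranged in (7)! = 5040 ways.

5040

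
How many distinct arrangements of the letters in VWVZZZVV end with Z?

Fix Z in the last position and arrange the remaining 7 letters.
Those 7 letters have V appearing 4 times and Z appearing twice, giving (7)!/(4!·2!) = 105.

105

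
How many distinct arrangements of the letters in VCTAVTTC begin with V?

420

With the first slot taken by V, it remains to arrange the other 7 letters (CTAVTTC).
Those 7 letters have C appearing twice and T appearing 3 times, giving (7)!/(3!·2!) = 420.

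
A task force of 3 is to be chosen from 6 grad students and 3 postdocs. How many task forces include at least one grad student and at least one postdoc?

With no constraint there are C(9,3) = 84 possible selections.
Selections missing a whole group: no grad students → C(3,3) = 1; no postdocs → C(6,3) = 20.
Both groups omitted at once is impossible, so 84 − 21 = 63.

63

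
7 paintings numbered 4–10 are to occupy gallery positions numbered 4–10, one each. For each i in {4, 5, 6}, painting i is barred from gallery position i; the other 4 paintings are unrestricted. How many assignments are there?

3216

Let Aᵢ (for i ∈ {4, 5, 6}) be the placements that put painting i in its forbidden gallery position. Any j of these fix j positions, leaving (7−j)! ways to fill the rest, and there are C(3,j) ways to pick which j.
By inclusion–exclusion, the number of valid placements is Σ_{j=0}^{3} (−1)^j C(3,j)·(7−j)!.
Computing: 5040 − 2160 + 360 − 24 = 3216.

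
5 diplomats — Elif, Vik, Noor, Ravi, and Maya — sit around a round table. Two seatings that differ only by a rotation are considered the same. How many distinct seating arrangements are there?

Around a circle, 5 distinct people have 5!/5 = (4)! = 24 rotationally distinct seatings.

24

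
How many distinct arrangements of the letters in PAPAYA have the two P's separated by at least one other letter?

Total arrangements of PAPAYA: 6!/(3!·2!) = 60.
Arrangements with the P's together: treat PP as one letter, giving (5)!/(3!) = 20.
Subtracting, 60 − 20 = 40 arrangements keep the P's apart.

40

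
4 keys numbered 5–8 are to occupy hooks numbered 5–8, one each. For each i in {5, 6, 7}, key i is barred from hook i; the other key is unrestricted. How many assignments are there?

11

Let Aᵢ (for i ∈ {5, 6, 7}) be the placements that put key i in its forbidden hook. Any j of these fix j positions, leaving (4−j)! ways to fill the rest, and there are C(3,j) ways to pick which j.
By inclusion–exclusion, the number of valid placements is Σ_{j=0}^{3} (−1)^j C(3,j)·(4−j)!.
Computing: 24 − 18 + 6 − 1 = 11.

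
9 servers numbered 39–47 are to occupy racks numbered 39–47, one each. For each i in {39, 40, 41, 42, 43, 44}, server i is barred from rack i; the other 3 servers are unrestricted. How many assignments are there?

183822

Let Aᵢ (for 39 ≤ i ≤ 44) be the placements that put server i in its forbidden rack. Any j of these fix j positions, leaving (9−j)! ways to fill the rest, and there are C(6,j) ways to pick which j.
By inclusion–exclusion, the number of valid placements is Σ_{j=0}^{6} (−1)^j C(6,j)·(9−j)!.
Computing: 362880 − 241920 + 75600 − 14400 + 1800 − 144 + 6 = 183822.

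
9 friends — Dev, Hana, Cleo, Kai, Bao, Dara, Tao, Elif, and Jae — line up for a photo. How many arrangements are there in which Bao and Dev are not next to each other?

There are 9! = 362880 arrangements in all. If Bao and Dev are adjacent, merging them into one block gives 2·(8)! = 80640 arrangements.
Complementary counting: 362880 − 80640 = 282240.

282240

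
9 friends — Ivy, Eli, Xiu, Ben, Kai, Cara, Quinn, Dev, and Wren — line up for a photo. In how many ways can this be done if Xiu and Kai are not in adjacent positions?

Of the 9! = 362880 arrangements, those with Xiu and Kai adjacent number 2 × 8! = 80640 (treat the pair as a block with 2 internal orders).
So 362880 − 80640 = 282240 arrangements keep them apart.

282240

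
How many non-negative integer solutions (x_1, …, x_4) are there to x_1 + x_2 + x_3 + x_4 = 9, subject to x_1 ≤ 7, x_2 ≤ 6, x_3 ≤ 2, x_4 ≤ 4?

Ignoring the caps, the number of non-negative solutions to x_1+…+x_4 = 9 is C(12,3) = 220.
Subtract solutions that violate a single cap (substitute x_i' = x_i − (cap_i+1)): x_1 ≥ 8 gives C(4,3) = 4; x_2 ≥ 7 gives C(5,3) = 10; x_3 ≥ 3 gives C(9,3) = 84; x_4 ≥ 5 gives C(7,3) = 35. Together 133.
Add back pairs where two caps are both exceeded: 0 + 0 + 0 + 0 + 0 + 4 = 4.
By inclusion–exclusion the count is 220 − 133 + 4 = 91.

91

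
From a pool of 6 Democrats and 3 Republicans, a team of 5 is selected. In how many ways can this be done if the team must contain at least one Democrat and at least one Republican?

120

With no constraint there are C(9,5) = 126 possible selections.
Selections missing a whole group: no Democrats → C(3,5) = 0; no Republicans → C(6,5) = 6.
Both groups omitted at once is impossible, so 126 − 6 = 120.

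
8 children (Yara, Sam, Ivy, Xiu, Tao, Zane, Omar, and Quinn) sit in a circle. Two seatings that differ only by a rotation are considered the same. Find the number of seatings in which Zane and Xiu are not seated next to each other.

Without the restriction there are (7)! = 5040 seatings.
Those with Zane next to Xiu: fuse the pair into one unit and seat 7 units around a circle — 2·(6)! = 1440.
Subtracting, 5040 − 1440 = 3600.

3600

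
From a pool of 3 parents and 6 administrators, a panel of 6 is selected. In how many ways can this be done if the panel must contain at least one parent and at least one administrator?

83

Total 6-person selections from all 9: C(9,6) = 84.
Subtract selections that omit an entire group: no parents → C(6,6) = 1; no administrators → C(3,6) = 0.
Both groups omitted at once is impossible, so 84 − 1 = 83.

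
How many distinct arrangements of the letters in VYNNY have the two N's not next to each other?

Total arrangements of VYNNY: 5!/(2!·2!) = 30.
If the two N's are adjacent, glue them into one block, leaving 4 items to arrange: (4)!/(2!) = 12 ways.
Subtracting, 30 − 12 = 18 arrangements keep the N's apart.

18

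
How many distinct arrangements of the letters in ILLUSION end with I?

Fix I in the last position and arrange the remaining 7 letters.
Those 7 letters have L appearing twice, giving (7)!/(2!) = 2520.

2520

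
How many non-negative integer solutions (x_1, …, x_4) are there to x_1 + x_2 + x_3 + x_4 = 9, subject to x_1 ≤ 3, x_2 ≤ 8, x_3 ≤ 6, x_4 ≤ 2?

79

By stars and bars, unrestricted non-negative solutions to x_1+…+x_4 = 9 number C(9+3,3) = 220.
Subtract solutions that violate a single cap (substitute x_i' = x_i − (cap_i+1)): x_1 ≥ 4 gives C(8,3) = 56; x_2 ≥ 9 gives C(3,3) = 1; x_3 ≥ 7 gives C(5,3) = 10; x_4 ≥ 3 gives C(9,3) = 84. Together 151.
Add back pairs where two caps are both exceeded: 0 + 0 + 10 + 0 + 0 + 0 = 10.
By inclusion–exclusion the count is 220 − 151 + 10 = 79.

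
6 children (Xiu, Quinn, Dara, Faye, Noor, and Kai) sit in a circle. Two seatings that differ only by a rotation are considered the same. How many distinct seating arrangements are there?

Fix one person's seat to break rotational symmetry; the remaining 5 people can be arranged in (5)! = 120 ways.

120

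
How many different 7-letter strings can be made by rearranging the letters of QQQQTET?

105

The 7 letters of QQQQTET have repeats: Q appearing 4 times and T appearing twice.
Dividing 7! = 5040 by 4!·2! = 48 for the repeated letters gives 105.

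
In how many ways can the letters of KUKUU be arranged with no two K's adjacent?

There are 5!/(3!·2!) = 10 arrangements of KUKUU in total.
Arrangements with the K's together: treat KK as one letter, giving (4)!/(3!) = 4.
Subtracting, 10 − 4 = 6 arrangements keep the K's apart.

6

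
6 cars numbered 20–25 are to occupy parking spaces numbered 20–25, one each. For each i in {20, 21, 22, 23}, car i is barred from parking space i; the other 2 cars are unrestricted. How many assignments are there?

362

Let Aᵢ (for 20 ≤ i ≤ 23) be the placements that put car i in its forbidden parking space. Any j of these fix j positions, leaving (6−j)! ways to fill the rest, and there are C(4,j) ways to pick which j.
By inclusion–exclusion, the number of valid placements is Σ_{j=0}^{4} (−1)^j C(4,j)·(6−j)!.
Computing: 720 − 480 + 144 − 24 + 2 = 362.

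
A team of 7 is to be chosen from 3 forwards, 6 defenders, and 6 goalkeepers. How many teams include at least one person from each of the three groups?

With no constraint there are C(15,7) = 6435 possible selections.
Subtract selections that omit an entire group: no forwards → C(12,7) = 792; no defenders → C(9,7) = 36; no goalkeepers → C(9,7) = 36.
Add back selections omitting two groups (i.e. drawn from a single group): C(3,7) + C(6,7) + C(6,7) = 0.
By inclusion–exclusion: 6435 − 864 + 0 = 5571.

5571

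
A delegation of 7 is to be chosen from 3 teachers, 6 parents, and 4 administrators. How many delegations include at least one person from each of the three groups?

1559

With no constraint there are C(13,7) = 1716 possible selections.
Selections missing a whole group: no teachers → C(10,7) = 120; no parents → C(7,7) = 1; no administrators → C(9,7) = 36.
Add back selections omitting two groups (i.e. drawn from a single group): C(3,7) + C(6,7) + C(4,7) = 0.
By inclusion–exclusion: 1716 − 157 + 0 = 1559.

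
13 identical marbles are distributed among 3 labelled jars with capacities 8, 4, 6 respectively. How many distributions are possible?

20

By stars and bars, unrestricted non-negative solutions to x_1+…+x_3 = 13 number C(13+2,2) = 105.
Subtract solutions that violate a single cap (substitute x_i' = x_i − (cap_i+1)): x_1 ≥ 9 gives C(6,2) = 15; x_2 ≥ 5 gives C(10,2) = 45; x_3 ≥ 7 gives C(8,2) = 28. Together 88.
Add back pairs where two caps are both exceeded: 0 + 0 + 3 = 3.
By inclusion–exclusion the count is 105 − 88 + 3 = 20.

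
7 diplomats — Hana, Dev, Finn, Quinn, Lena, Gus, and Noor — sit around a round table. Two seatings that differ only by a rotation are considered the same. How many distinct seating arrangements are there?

Around a circle, 7 distinct people have 7!/7 = (6)! = 720 rotationally distinct seatings.

720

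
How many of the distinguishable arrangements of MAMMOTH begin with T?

120

Fix T in the first position and arrange the remaining 6 letters.
Those 6 letters have M appearing 3 times, giving (6)!/(3!) = 120.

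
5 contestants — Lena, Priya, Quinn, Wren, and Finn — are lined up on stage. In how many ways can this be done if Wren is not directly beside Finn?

There are 5! = 120 arrangements in all. If Wren and Finn are adjacent, merging them into one block gives 2·(4)! = 48 arrangements.
Complementary counting: 120 − 48 = 72.

72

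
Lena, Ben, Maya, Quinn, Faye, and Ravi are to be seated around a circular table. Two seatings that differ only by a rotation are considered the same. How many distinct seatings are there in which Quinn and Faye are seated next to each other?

48

Treat {Quinn, Faye} as one unit (2 internal orders) and seat the resulting 5 units around the table: (4)! circular arrangements.
So 2 × (4)! = 2 × 24 = 48.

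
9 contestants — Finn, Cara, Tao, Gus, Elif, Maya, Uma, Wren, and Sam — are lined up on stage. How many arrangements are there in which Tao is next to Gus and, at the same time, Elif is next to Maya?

20160

Treat {Tao,Gus} as one block (2 orders) and {Elif,Maya} as another (2 orders).
That leaves 7 units to arrange: 2 × 2 × 7! = 4 × 5040 = 20160.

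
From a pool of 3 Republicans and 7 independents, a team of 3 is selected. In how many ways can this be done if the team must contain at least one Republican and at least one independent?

With no constraint there are C(10,3) = 120 possible selections.
Subtract selections that omit an entire group: no Republicans → C(7,3) = 35; no independents → C(3,3) = 1.
Both groups omitted at once is impossible, so 120 − 36 = 84.

84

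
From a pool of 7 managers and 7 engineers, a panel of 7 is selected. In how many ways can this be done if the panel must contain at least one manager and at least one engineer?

Total 7-person selections from all 14: C(14,7) = 3432.
Subtract selections that omit an entire group: no managers → C(7,7) = 1; no engineers → C(7,7) = 1.
Both groups omitted at once is impossible, so 3432 − 2 = 3430.

3430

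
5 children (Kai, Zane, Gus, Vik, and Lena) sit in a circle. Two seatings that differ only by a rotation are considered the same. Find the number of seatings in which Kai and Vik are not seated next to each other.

All circular seatings of 5 people number (4)! = 24.
Those with Kai next to Vik: fuse the pair into one unit and seat 4 units around a circle — 2·(3)! = 12.
Subtracting, 24 − 12 = 12.

12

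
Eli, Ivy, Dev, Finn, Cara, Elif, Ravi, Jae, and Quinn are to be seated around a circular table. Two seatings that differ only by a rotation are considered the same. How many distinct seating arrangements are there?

40320

Seat Eli anywhere (absorbing the rotational symmetry), then permute the other 8: (8)! = 40320.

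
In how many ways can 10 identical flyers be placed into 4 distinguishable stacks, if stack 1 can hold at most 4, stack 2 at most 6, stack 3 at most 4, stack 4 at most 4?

By stars and bars, unrestricted non-negative solutions to x_1+…+x_4 = 10 number C(10+3,3) = 286.
Subtract solutions that violate a single cap (substitute x_i' = x_i − (cap_i+1)): x_1 ≥ 5 gives C(8,3) = 56; x_2 ≥ 7 gives C(6,3) = 20; x_3 ≥ 5 gives C(8,3) = 56; x_4 ≥ 5 gives C(8,3) = 56. Together 188.
Add back pairs where two caps are both exceeded: 0 + 1 + 1 + 0 + 0 + 1 = 3.
By inclusion–exclusion the count is 286 − 188 + 3 = 101.

101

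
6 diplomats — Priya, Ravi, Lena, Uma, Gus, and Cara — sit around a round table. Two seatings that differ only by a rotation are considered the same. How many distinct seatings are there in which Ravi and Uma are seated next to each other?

Treat {Ravi, Uma} as one unit (2 internal orders) and seat the resulting 5 units around the table: (4)! circular arrangements.
So 2 × (4)! = 2 × 24 = 48.

48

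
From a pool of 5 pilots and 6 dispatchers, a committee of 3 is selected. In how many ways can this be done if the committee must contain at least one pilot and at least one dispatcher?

135

Unrestricted: C(11,3) = 165 ways to pick any 3 of the 11.
Subtract selections that omit an entire group: no pilots → C(6,3) = 20; no dispatchers → C(5,3) = 10.
Both groups omitted at once is impossible, so 165 − 30 = 135.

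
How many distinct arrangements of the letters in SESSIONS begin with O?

210

With the first slot taken by O, it remains to arrange the other 7 letters (SESSINS).
Those 7 letters have S appearing 4 times, giving (7)!/(4!) = 210.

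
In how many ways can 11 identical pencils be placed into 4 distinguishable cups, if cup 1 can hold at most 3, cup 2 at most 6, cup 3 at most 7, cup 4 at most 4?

116

Ignoring the caps, the number of non-negative solutions to x_1+…+x_4 = 11 is C(14,3) = 364.
Subtract solutions that violate a single cap (substitute x_i' = x_i − (cap_i+1)): x_1 ≥ 4 gives C(10,3) = 120; x_2 ≥ 7 gives C(7,3) = 35; x_3 ≥ 8 gives C(6,3) = 20; x_4 ≥ 5 gives C(9,3) = 84. Together 259.
Add back pairs where two caps are both exceeded: 1 + 0 + 10 + 0 + 0 + 0 = 11.
By inclusion–exclusion the count is 364 − 259 + 11 = 116.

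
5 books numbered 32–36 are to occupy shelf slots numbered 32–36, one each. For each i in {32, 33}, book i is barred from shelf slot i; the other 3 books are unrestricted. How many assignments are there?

Let Aᵢ (for i ∈ {32, 33}) be the placements that put book i in its forbidden shelf slot. Any j of these fix j positions, leaving (5−j)! ways to fill the rest, and there are C(2,j) ways to pick which j.
By inclusion–exclusion, the number of valid placements is Σ_{j=0}^{2} (−1)^j C(2,j)·(5−j)!.
Computing: 120 − 48 + 6 = 78.

78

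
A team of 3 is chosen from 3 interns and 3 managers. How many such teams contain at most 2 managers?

19

Split by how many managers are chosen (0 through 2).
Sum: C(3,0)·C(3,3) + C(3,1)·C(3,2) + C(3,2)·C(3,1) = 1 + 9 + 9 = 19.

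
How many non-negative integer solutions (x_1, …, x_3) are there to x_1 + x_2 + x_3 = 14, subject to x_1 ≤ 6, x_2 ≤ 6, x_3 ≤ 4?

6

Without the upper bounds there are C(16,2) = 120 ways to split 14 among 3 variables.
Subtract solutions that violate a single cap (substitute x_i' = x_i − (cap_i+1)): x_1 ≥ 7 gives C(9,2) = 36; x_2 ≥ 7 gives C(9,2) = 36; x_3 ≥ 5 gives C(11,2) = 55. Together 127.
Add back pairs where two caps are both exceeded: 1 + 6 + 6 = 13.
By inclusion–exclusion the count is 120 − 127 + 13 = 6.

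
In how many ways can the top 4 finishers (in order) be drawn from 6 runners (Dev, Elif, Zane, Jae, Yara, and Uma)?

360

This is an ordered selection of 4 from 6: P(6,4).
That gives 6 × 5 × 4 × 3 = 360.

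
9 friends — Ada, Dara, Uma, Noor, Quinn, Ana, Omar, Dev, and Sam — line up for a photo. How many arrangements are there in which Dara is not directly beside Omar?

There are 9! = 362880 arrangements in all. If Dara and Omar are adjacent, merging them into one block gives 2·(8)! = 80640 arrangements.
So 362880 − 80640 = 282240 arrangements keep them apart.

282240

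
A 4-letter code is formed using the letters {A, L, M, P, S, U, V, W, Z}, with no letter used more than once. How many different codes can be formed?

3024

With no repetition, fill the 4 letters in order: 9 choices, then 8, down to 6.
That product is 9 × 8 × 7 × 6 = 3024.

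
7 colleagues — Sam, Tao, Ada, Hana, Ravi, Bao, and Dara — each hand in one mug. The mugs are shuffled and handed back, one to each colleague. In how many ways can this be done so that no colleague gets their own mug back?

Count assignments avoiding every fixed point. For any j of the 7 colleagues fixed to their own mug, the other 7−j can be arranged in (7−j)! ways.
By inclusion–exclusion this is Σ_{j=0}^{7} (−1)^j C(7,j)·(7−j)!.
Computing: 5040 − 5040 + 2520 − 840 + 210 − 42 + 7 − 1 = 1854.

1854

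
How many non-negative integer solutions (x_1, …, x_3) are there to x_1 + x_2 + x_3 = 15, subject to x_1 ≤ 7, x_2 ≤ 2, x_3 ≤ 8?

Without the upper bounds there are C(17,2) = 136 ways to split 15 among 3 variables.
Subtract solutions that violate a single cap (substitute x_i' = x_i − (cap_i+1)): x_1 ≥ 8 gives C(9,2) = 36; x_2 ≥ 3 gives C(14,2) = 91; x_3 ≥ 9 gives C(8,2) = 28. Together 155.
Add back pairs where two caps are both exceeded: 15 + 0 + 10 = 25.
By inclusion–exclusion the count is 136 − 155 + 25 = 6.

6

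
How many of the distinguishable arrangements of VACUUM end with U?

Fix U in the last position and arrange the remaining 5 letters.
Those 5 letters are all distinct, giving (5)! = 120.

120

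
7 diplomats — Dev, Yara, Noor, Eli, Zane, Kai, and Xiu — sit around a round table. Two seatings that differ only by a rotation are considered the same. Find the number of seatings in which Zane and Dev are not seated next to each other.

Without the restriction there are (6)! = 720 seatings.
Seatings with Zane beside Dev: treat them as a block with 2 internal orders, giving 2 × (5)! = 240.
Subtracting, 720 − 240 = 480.

480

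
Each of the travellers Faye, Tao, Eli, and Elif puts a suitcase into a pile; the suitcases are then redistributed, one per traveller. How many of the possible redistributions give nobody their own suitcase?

This is the derangement count D_4: permutations of 4 items with no fixed point.
By inclusion–exclusion this is Σ_{j=0}^{4} (−1)^j C(4,j)·(4−j)!.
Computing: 24 − 24 + 12 − 4 + 1 = 9.

9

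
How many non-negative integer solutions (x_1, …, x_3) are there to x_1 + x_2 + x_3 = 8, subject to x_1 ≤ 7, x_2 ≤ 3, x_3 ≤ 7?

Ignoring the caps, the number of non-negative solutions to x_1+…+x_3 = 8 is C(10,2) = 45.
Subtract solutions that violate a single cap (substitute x_i' = x_i − (cap_i+1)): x_1 ≥ 8 gives C(2,2) = 1; x_2 ≥ 4 gives C(6,2) = 15; x_3 ≥ 8 gives C(2,2) = 1. Together 17.
No two caps can be exceeded simultaneously, so the pair terms are all 0.
By inclusion–exclusion the count is 45 − 17 + 0 = 28.

28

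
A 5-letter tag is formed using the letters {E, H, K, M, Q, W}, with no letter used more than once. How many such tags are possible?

720

Choose and order 5 of the 6 symbols: the first letter has 6 options, the next 5, and so on down to 2.
6 × 5 × 4 × 3 × 2 = 720.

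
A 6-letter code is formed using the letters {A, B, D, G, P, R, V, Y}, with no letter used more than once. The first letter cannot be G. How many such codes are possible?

The first letter has 8−1 = 7 choices (anything except G).
The remaining 5 letters are filled from the other 7 symbols without repetition: 7 × 6 × 5 × 4 × 3 = 2520.
Total: 7 × 2520 = 17640.

17640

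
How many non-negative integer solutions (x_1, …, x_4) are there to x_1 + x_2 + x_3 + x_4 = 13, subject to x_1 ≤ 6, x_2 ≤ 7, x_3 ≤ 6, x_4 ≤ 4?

180

Ignoring the caps, the number of non-negative solutions to x_1+…+x_4 = 13 is C(16,3) = 560.
Subtract solutions that violate a single cap (substitute x_i' = x_i − (cap_i+1)): x_1 ≥ 7 gives C(9,3) = 84; x_2 ≥ 8 gives C(8,3) = 56; x_3 ≥ 7 gives C(9,3) = 84; x_4 ≥ 5 gives C(11,3) = 165. Together 389.
Add back pairs where two caps are both exceeded: 0 + 0 + 4 + 0 + 1 + 4 = 9.
By inclusion–exclusion the count is 560 − 389 + 9 = 180.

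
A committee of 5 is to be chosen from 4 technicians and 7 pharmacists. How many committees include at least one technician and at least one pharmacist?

441

With no constraint there are C(11,5) = 462 possible selections.
Subtract selections that omit an entire group: no technicians → C(7,5) = 21; no pharmacists → C(4,5) = 0.
Both groups omitted at once is impossible, so 462 − 21 = 441.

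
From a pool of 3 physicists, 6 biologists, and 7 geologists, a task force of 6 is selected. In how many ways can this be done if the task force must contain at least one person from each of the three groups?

Unrestricted: C(16,6) = 8008 ways to pick any 6 of the 16.
Selections missing a whole group: no physicists → C(13,6) = 1716; no biologists → C(10,6) = 210; no geologists → C(9,6) = 84.
Add back selections omitting two groups (i.e. drawn from a single group): C(3,6) + C(6,6) + C(7,6) = 8.
By inclusion–exclusion: 8008 − 2010 + 8 = 6006.

6006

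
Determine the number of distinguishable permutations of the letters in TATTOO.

60

TATTOO has 6 letters with O appearing twice and T appearing 3 times.
Dividing 6! = 720 by 3!·2! = 12 for the repeated letters gives 60.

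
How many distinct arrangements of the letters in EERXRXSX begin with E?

420

With the first slot taken by E, it remains to arrange the other 7 letters (ERXRXSX).
Those 7 letters have R appearing twice and X appearing 3 times, giving (7)!/(3!·2!) = 420.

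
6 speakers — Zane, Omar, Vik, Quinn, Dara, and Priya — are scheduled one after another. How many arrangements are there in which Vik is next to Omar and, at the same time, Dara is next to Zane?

96

Treat {Vik,Omar} as one block (2 orders) and {Dara,Zane} as another (2 orders).
That leaves 4 units to arrange: 2 × 2 × 4! = 4 × 24 = 96.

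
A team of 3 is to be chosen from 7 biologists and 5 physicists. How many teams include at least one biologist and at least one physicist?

With no constraint there are C(12,3) = 220 possible selections.
Selections missing a whole group: no biologists → C(5,3) = 10; no physicists → C(7,3) = 35.
Both groups omitted at once is impossible, so 220 − 45 = 175.

175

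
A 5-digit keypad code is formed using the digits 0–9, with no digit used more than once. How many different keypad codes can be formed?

30240

Choose and order 5 of the 10 symbols: the first digit has 10 options, the next 9, and so on down to 6.
10 × 9 × 8 × 7 × 6 = 30240.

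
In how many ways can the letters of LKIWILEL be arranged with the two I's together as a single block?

840

Treat the 2 copies of I as a single block. The multiset to arrange is then {II, E, K, L, L, L, W}, 7 items in all.
That gives (7)!/(3!) = 840 arrangements.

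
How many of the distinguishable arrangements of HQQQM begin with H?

With the first slot taken by H, it remains to arrange the other 4 letters (QQQM).
Those 4 letters have Q appearing 3 times, giving (4)!/(3!) = 4.

4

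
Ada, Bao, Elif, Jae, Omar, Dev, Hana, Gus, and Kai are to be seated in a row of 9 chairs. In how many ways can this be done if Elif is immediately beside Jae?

Place the 7 others and the Elif-Jae pair as 8 objects in a line; the pair has 2 internal arrangements.
So the count is 2·(8)! = 80640.

80640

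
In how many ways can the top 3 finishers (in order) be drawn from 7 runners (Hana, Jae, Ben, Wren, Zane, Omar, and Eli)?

210

There are 7 choices for 1st place, 6 for 2nd, and 5 for 3rd.
That gives 7 × 6 × 5 = 210.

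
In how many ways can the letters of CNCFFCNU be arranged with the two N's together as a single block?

420

Treat the 2 copies of N as a single block. The multiset to arrange is then {NN, C, C, C, F, F, U}, 7 items in all.
That gives (7)!/(3!·2!) = 420 arrangements.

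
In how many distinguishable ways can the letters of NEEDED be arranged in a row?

NEEDED has 6 letters with D appearing twice and E appearing 3 times.
Dividing 6! = 720 by 3!·2! = 12 for the repeated letters gives 60.

60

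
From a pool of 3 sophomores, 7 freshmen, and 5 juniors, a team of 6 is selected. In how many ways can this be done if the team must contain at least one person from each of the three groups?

3850

With no constraint there are C(15,6) = 5005 possible selections.
Selections missing a whole group: no sophomores → C(12,6) = 924; no freshmen → C(8,6) = 28; no juniors → C(10,6) = 210.
Add back selections omitting two groups (i.e. drawn from a single group): C(3,6) + C(7,6) + C(5,6) = 7.
By inclusion–exclusion: 5005 − 1162 + 7 = 3850.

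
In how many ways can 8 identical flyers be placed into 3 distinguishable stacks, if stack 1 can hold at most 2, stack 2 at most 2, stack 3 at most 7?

By stars and bars, unrestricted non-negative solutions to x_1+…+x_3 = 8 number C(8+2,2) = 45.
Subtract solutions that violate a single cap (substitute x_i' = x_i − (cap_i+1)): x_1 ≥ 3 gives C(7,2) = 21; x_2 ≥ 3 gives C(7,2) = 21; x_3 ≥ 8 gives C(2,2) = 1. Together 43.
Add back pairs where two caps are both exceeded: 6 + 0 + 0 = 6.
By inclusion–exclusion the count is 45 − 43 + 6 = 8.

8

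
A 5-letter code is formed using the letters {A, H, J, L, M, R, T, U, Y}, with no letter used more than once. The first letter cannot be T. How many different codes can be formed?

13440

The first letter has 9−1 = 8 choices (anything except T).
The remaining 4 letters are filled from the other 8 symbols without repetition: 8 × 7 × 6 × 5 = 1680.
Total: 8 × 1680 = 13440.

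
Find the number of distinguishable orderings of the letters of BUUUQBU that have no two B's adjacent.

75

There are 7!/(4!·2!) = 105 arrangements of BUUUQBU in total.
If the two B's are adjacent, glue them into one block, leaving 6 items to arrange: (6)!/(4!) = 30 ways.
Subtracting, 105 − 30 = 75 arrangements keep the B's apart.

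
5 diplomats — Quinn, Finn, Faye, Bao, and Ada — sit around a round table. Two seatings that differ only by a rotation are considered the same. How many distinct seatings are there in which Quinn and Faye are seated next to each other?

12

Glue Quinn and Faye into a block (2 internal orders). Seating 4 units around a circle gives (3)! arrangements.
So 2 × (3)! = 2 × 6 = 12.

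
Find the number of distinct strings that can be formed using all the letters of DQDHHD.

Letter multiplicities in DQDHHD: D×3, H×2, Q×1.
Dividing 6! = 720 by 3!·2! = 12 for the repeated letters gives 60.

60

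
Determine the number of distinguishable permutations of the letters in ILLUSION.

10080

Letter multiplicities in ILLUSION: I×2, L×2, N×1, O×1, S×1, U×1.
The number of distinct arrangements is 8!/(2!·2!) = 40320/4 = 10080.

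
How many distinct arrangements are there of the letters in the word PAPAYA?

60

The 6 letters of PAPAYA have repeats: A appearing 3 times and P appearing twice.
Dividing 6! = 720 by 3!·2! = 12 for the repeated letters gives 60.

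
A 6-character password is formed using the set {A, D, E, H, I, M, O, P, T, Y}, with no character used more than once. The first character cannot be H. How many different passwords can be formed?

The first character has 10−1 = 9 choices (anything except H).
The remaining 5 characters are filled from the other 9 symbols without repetition: 9 × 8 × 7 × 6 × 5 = 15120.
Total: 9 × 15120 = 136080.

136080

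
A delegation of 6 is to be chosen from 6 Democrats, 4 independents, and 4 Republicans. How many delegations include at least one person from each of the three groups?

With no constraint there are C(14,6) = 3003 possible selections.
Subtract selections that omit an entire group: no Democrats → C(8,6) = 28; no independents → C(10,6) = 210; no Republicans → C(10,6) = 210.
Add back selections omitting two groups (i.e. drawn from a single group): C(6,6) + C(4,6) + C(4,6) = 1.
By inclusion–exclusion: 3003 − 448 + 1 = 2556.

2556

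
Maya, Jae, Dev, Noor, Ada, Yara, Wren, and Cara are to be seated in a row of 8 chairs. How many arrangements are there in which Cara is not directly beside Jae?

Of the 8! = 40320 arrangements, those with Cara and Jae adjacent number 2 × 7! = 10080 (treat the pair as a block with 2 internal orders).
So 40320 − 10080 = 30240 arrangements keep them apart.

30240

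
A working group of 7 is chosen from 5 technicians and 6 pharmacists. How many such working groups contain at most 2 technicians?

65

Split by how many technicians are chosen (0 through 2).
Sum: C(5,0)·C(6,7) + C(5,1)·C(6,6) + C(5,2)·C(6,5) = 0 + 5 + 60 = 65.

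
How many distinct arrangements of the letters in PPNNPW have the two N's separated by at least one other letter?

40

Total arrangements of PPNNPW: 6!/(3!·2!) = 60.
Arrangements with the N's together: treat NN as one letter, giving (5)!/(3!) = 20.
Hence 60 − 20 = 40.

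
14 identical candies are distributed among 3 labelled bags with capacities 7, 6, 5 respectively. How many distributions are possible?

Without the upper bounds there are C(16,2) = 120 ways to split 14 among 3 bags.
Subtract solutions that violate a single cap (substitute x_i' = x_i − (cap_i+1)): x_1 ≥ 8 gives C(8,2) = 28; x_2 ≥ 7 gives C(9,2) = 36; x_3 ≥ 6 gives C(10,2) = 45. Together 109.
Add back pairs where two caps are both exceeded: 0 + 1 + 3 = 4.
By inclusion–exclusion the count is 120 − 109 + 4 = 15.

15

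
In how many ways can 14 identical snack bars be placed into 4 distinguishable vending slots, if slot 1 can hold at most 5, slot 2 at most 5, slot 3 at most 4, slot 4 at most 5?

55

Without the upper bounds there are C(17,3) = 680 ways to split 14 among 4 vending slots.
Subtract solutions that violate a single cap (substitute x_i' = x_i − (cap_i+1)): x_1 ≥ 6 gives C(11,3) = 165; x_2 ≥ 6 gives C(11,3) = 165; x_3 ≥ 5 gives C(12,3) = 220; x_4 ≥ 6 gives C(11,3) = 165. Together 715.
Add back pairs where two caps are both exceeded: 10 + 20 + 10 + 20 + 10 + 20 = 90.
By inclusion–exclusion the count is 680 − 715 + 90 = 55.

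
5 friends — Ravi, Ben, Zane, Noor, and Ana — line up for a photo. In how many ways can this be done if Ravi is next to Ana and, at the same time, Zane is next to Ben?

24

Treat {Ravi,Ana} as one block (2 orders) and {Zane,Ben} as another (2 orders).
That leaves 3 units to arrange: 2 × 2 × 3! = 4 × 6 = 24.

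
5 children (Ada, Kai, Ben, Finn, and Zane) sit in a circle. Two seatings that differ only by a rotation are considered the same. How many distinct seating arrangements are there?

24

Fix one person's seat to break rotational symmetry; the remaining 4 people can be arranged in (4)! = 24 ways.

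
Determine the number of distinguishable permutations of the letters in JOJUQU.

The 6 letters of JOJUQU have repeats: J appearing twice and U appearing twice.
The number of distinct arrangements is 6!/(2!·2!) = 720/4 = 180.

180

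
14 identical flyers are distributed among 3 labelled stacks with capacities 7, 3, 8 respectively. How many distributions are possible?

Ignoring the caps, the number of non-negative solutions to x_1+…+x_3 = 14 is C(16,2) = 120.
Subtract solutions that violate a single cap (substitute x_i' = x_i − (cap_i+1)): x_1 ≥ 8 gives C(8,2) = 28; x_2 ≥ 4 gives C(12,2) = 66; x_3 ≥ 9 gives C(7,2) = 21. Together 115.
Add back pairs where two caps are both exceeded: 6 + 0 + 3 = 9.
By inclusion–exclusion the count is 120 − 115 + 9 = 14.

14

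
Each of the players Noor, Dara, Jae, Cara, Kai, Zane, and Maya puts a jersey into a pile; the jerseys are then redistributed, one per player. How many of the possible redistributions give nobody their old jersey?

This is the derangement count D_7: permutations of 7 items with no fixed point.
By inclusion–exclusion this is Σ_{j=0}^{7} (−1)^j C(7,j)·(7−j)!.
Computing: 5040 − 5040 + 2520 − 840 + 210 − 42 + 7 − 1 = 1854.

1854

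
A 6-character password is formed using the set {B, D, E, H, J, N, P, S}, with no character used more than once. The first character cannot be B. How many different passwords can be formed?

17640

The first character has 8−1 = 7 choices (anything except B).
The remaining 5 characters are filled from the other 7 symbols without repetition: 7 × 6 × 5 × 4 × 3 = 2520.
Total: 7 × 2520 = 17640.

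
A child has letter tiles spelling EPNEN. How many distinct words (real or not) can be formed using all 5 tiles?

Letter multiplicities in EPNEN: E×2, N×2, P×1.
The number of distinct arrangements is 5!/(2!·2!) = 120/4 = 30.

30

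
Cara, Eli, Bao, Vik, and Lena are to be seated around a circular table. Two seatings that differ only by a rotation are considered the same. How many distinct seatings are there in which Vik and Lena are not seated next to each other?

12

All circular seatings of 5 people number (4)! = 24.
Those with Vik next to Lena: fuse the pair into one unit and seat 4 units around a circle — 2·(3)! = 12.
Subtracting, 24 − 12 = 12.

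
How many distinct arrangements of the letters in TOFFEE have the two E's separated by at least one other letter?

120

Total arrangements of TOFFEE: 6!/(2!·2!) = 180.
Arrangements with the E's together: treat EE as one letter, giving (5)!/(2!) = 60.
Hence 180 − 60 = 120.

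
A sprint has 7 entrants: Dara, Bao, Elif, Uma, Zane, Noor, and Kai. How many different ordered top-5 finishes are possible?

There are 7 choices for 1st place, 6 for 2nd, and so on down to 3 for position 5.
That gives 7 × 6 × 5 × 4 × 3 = 2520.

2520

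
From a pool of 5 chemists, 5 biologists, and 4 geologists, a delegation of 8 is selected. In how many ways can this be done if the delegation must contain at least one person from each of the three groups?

2940

Unrestricted: C(14,8) = 3003 ways to pick any 8 of the 14.
Selections missing a whole group: no chemists → C(9,8) = 9; no biologists → C(9,8) = 9; no geologists → C(10,8) = 45.
Add back selections omitting two groups (i.e. drawn from a single group): C(5,8) + C(5,8) + C(4,8) = 0.
By inclusion–exclusion: 3003 − 63 + 0 = 2940.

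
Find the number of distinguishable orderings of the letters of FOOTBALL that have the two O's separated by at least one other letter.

7560

There are 8!/(2!·2!) = 10080 arrangements of FOOTBALL in total.
Arrangements with the O's together: treat OO as one letter, giving (7)!/(2!) = 2520.
Hence 10080 − 2520 = 7560.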